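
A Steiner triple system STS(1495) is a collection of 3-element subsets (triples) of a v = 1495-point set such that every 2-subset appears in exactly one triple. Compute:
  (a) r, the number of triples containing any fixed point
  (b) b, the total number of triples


An STS(v) is a 2-(v, 3, 1) BIBD: block size k = 3, λ = 1.
Replication: r(k − 1) = λ(v − 1) ⇒ r·2 = 1495 − 1 = 1494 ⇒ r = 747.
Block count: bk = vr ⇒ b·3 = 1495·747 = 1116765 ⇒ b = 372255.

r = 747, b = 372255.


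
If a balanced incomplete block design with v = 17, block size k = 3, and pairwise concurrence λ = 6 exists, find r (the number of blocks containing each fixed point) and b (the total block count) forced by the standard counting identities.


Any 2-(v, k, λ) BIBD satisfies two necessary conditions:
  (i)  Each point sits in r blocks, and counting incidences through any fixed point gives r(k − 1) = λ(v − 1), so r = λ(v − 1)/(k − 1).
  (ii) Total incidences bk = vr, so b = vr/k.
Step 1: r = λ(v − 1)/(k − 1) = 6·(17 − 1)/(3 − 1) = 6·16/2 = 96/2 = 48.
Step 2: b = vr/k = 17·48/3 = 816/3 = 272.
Check integrality: r = 48 ∈ Z ✓, b = 272 ∈ Z ✓.
(These identities are necessary conditions: they determine r and b for any design with these parameters, but do not by themselves prove that one exists.)

r = 48, b = 272.


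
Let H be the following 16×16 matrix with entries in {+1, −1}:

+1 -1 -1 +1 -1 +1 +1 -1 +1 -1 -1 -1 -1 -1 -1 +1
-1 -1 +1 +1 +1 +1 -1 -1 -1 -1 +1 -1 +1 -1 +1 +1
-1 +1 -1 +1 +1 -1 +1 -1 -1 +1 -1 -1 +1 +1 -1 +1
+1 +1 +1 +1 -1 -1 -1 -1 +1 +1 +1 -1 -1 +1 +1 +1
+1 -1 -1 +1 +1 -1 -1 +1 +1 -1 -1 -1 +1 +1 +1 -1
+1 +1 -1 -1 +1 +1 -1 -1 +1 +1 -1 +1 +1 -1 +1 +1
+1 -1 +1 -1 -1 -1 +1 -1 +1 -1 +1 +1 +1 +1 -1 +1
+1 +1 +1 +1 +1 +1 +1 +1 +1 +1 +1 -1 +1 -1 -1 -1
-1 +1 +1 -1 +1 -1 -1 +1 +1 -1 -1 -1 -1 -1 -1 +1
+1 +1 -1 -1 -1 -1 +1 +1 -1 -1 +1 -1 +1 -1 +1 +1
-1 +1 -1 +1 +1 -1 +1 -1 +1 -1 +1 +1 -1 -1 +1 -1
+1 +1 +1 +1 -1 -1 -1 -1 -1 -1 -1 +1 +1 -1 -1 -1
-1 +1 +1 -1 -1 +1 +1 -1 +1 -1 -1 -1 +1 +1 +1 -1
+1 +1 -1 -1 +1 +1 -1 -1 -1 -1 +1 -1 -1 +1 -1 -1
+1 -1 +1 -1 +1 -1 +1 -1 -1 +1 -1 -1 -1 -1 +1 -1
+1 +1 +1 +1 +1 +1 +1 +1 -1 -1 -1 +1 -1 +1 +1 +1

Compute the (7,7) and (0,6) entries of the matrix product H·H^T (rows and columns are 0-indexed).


Row 0 of H: [1, -1, -1, 1, -1, 1, 1, -1, 1, -1, -1, -1, -1, -1, -1, 1].
Row 6 of H: [1, -1, 1, -1, -1, -1, 1, -1, 1, -1, 1, 1, 1, 1, -1, 1].
Row 7 of H: [1, 1, 1, 1, 1, 1, 1, 1, 1, 1, 1, -1, 1, -1, -1, -1].
(H·H^T)[7][7] = Σ_j H[7][j]·H[7][j] = (1)² + (1)² + (1)² + (1)² + (1)² + (1)² + (1)² + (1)² + (1)² + (1)² + (1)² + (-1)² + (1)² + (-1)² + (-1)² + (-1)² = 1 + 1 + 1 + 1 + 1 + 1 + 1 + 1 + 1 + 1 + 1 + 1 + 1 + 1 + 1 + 1 = 16.
(H·H^T)[0][6] = Σ_j H[0][j]·H[6][j] = (1)·(1) + (-1)·(-1) + (-1)·(1) + (1)·(-1) + (-1)·(-1) + (1)·(-1) + (1)·(1) + (-1)·(-1) + (1)·(1) + (-1)·(-1) + (-1)·(1) + (-1)·(1) + (-1)·(1) + (-1)·(1) + (-1)·(-1) + (1)·(1) = 1 + 1 + -1 + -1 + 1 + -1 + 1 + 1 + 1 + 1 + -1 + -1 + -1 + -1 + 1 + 1 = 2.
Rows 0 and 6 are not orthogonal (dot product = 2 ≠ 0), so H is not a Hadamard matrix.

(7,7) entry = 16; (0,6) entry = 2.


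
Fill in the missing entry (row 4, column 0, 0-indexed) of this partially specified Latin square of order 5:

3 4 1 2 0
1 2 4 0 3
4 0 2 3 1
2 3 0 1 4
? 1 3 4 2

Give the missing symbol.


Row 4 contains symbols [1, 2, 3, 4] — missing [0].
Column 0 contains symbols [1, 2, 3, 4] — missing [0].
The missing symbol must appear in both missing sets; intersection = [0].
Therefore the hidden value is 0.

Missing value = 0.


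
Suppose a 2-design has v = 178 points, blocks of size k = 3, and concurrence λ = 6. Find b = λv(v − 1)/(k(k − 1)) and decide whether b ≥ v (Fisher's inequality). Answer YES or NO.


b = λv(v − 1)/(k(k − 1)) = 6·178·177/(3·2) = 189036/6 = 31506.
Compare with v = 178: b ≥ v, so Fisher's inequality holds.

YES


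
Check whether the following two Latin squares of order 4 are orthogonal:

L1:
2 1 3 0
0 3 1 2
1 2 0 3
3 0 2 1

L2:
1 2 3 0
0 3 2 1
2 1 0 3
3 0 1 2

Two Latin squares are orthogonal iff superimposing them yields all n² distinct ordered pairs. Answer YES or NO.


Form the n² = 16 superimposed pairs (L1[i][j], L2[i][j]), row by row (rows and columns indexed from 0):
row 0: (2,1) (1,2) (3,3) (0,0)
row 1: (0,0) (3,3) (1,2) (2,1)
row 2: (1,2) (2,1) (0,0) (3,3)
row 3: (3,3) (0,0) (2,1) (1,2)
Orthogonality requires all 16 pairs distinct.
But the pair (0,0) repeats: cell (0,3) has L1 = 0, L2 = 0, and cell (1,0) has L1 = 0, L2 = 0.
A repeated pair means some other pair never occurs (only 4 distinct pairs out of 16), so the squares are not orthogonal.
Conclusion: NO.

NO


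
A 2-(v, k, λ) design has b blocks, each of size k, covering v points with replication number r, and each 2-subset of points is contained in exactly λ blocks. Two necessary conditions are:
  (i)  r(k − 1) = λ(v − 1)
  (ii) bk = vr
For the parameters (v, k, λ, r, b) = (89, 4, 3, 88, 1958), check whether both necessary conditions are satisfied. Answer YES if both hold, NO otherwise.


Condition (i): r(k − 1) = 88·3 = 264; λ(v − 1) = 3·88 = 264. Match? YES.
Condition (ii): bk = 1958·4 = 7832; vr = 89·88 = 7832. Match? YES.
Both conditions hold? YES.

YES


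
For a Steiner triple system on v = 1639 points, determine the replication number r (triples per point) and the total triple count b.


An STS(v) is a 2-(v, 3, 1) BIBD: block size k = 3, λ = 1.
Replication: r(k − 1) = λ(v − 1) ⇒ r·2 = 1639 − 1 = 1638 ⇒ r = 819.
Block count: bk = vr ⇒ b·3 = 1639·819 = 1342341 ⇒ b = 447447.
(Check via b = v(v − 1)/6 = 1639·1638/6 = 2684682/6 = 447447.)

r = 819, b = 447447.


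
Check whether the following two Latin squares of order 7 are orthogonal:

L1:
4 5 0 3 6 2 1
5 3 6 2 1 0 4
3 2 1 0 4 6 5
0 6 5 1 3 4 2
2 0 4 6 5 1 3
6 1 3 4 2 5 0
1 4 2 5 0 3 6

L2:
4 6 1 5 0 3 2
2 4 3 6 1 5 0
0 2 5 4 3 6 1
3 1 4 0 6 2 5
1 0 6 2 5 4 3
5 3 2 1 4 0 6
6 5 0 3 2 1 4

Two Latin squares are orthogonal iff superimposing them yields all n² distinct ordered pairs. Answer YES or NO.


Form the n² = 49 superimposed pairs (L1[i][j], L2[i][j]), row by row (rows and columns indexed from 0):
row 0: (4,4) (5,6) (0,1) (3,5) (6,0) (2,3) (1,2)
row 1: (5,2) (3,4) (6,3) (2,6) (1,1) (0,5) (4,0)
row 2: (3,0) (2,2) (1,5) (0,4) (4,3) (6,6) (5,1)
row 3: (0,3) (6,1) (5,4) (1,0) (3,6) (4,2) (2,5)
row 4: (2,1) (0,0) (4,6) (6,2) (5,5) (1,4) (3,3)
row 5: (6,5) (1,3) (3,2) (4,1) (2,4) (5,0) (0,6)
row 6: (1,6) (4,5) (2,0) (5,3) (0,2) (3,1) (6,4)
Orthogonality requires all 49 pairs distinct.
Check by first coordinate: for each symbol s of L1, list the L2 entries in the n cells where L1 = s; they must all differ.
  L1 = 0: L2 entries (in reading order) 1, 5, 4, 3, 0, 6, 2 — all 7 distinct ✓
  L1 = 1: L2 entries (in reading order) 2, 1, 5, 0, 4, 3, 6 — all 7 distinct ✓
  L1 = 2: L2 entries (in reading order) 3, 6, 2, 5, 1, 4, 0 — all 7 distinct ✓
  L1 = 3: L2 entries (in reading order) 5, 4, 0, 6, 3, 2, 1 — all 7 distinct ✓
  L1 = 4: L2 entries (in reading order) 4, 0, 3, 2, 6, 1, 5 — all 7 distinct ✓
  L1 = 5: L2 entries (in reading order) 6, 2, 1, 4, 5, 0, 3 — all 7 distinct ✓
  L1 = 6: L2 entries (in reading order) 0, 3, 6, 1, 2, 5, 4 — all 7 distinct ✓
Every symbol of L1 meets every symbol of L2 exactly once, so all 49 pairs are distinct (49 of 49).
Conclusion: YES.

YES


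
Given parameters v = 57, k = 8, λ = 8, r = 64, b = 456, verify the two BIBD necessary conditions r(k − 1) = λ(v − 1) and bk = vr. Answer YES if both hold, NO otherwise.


Condition (i): r(k − 1) = 64·7 = 448; λ(v − 1) = 8·56 = 448. Match? YES.
Condition (ii): bk = 456·8 = 3648; vr = 57·64 = 3648. Match? YES.
Both conditions hold? YES.

YES


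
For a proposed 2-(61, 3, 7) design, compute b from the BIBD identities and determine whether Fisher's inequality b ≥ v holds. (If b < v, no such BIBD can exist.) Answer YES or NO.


r = λ(v − 1)/(k − 1) = 7·60/2 = 210.
b = vr/k = 61·210/3 = 4270.
Fisher's inequality: b ≥ v ⇔ 4270 ≥ 61? YES.

YES


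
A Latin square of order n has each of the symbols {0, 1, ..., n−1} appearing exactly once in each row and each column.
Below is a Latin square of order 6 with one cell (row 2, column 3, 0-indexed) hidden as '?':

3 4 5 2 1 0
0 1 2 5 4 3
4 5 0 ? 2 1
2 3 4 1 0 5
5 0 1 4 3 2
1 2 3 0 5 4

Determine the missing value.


Row 2 contains symbols [0, 1, 2, 4, 5] — missing [3].
Column 3 contains symbols [0, 1, 2, 4, 5] — missing [3].
The missing symbol must appear in both missing sets; intersection = [3].
Therefore the hidden value is 3.

Missing value = 3.


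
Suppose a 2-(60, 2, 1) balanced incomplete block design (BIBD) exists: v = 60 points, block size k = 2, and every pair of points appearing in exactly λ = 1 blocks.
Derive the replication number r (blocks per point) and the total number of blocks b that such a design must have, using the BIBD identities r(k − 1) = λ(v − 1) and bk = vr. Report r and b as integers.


Any 2-(v, k, λ) BIBD satisfies two necessary conditions:
  (i)  Each point sits in r blocks, and counting incidences through any fixed point gives r(k − 1) = λ(v − 1), so r = λ(v − 1)/(k − 1).
  (ii) Total incidences bk = vr, so b = vr/k.
Step 1: r = λ(v − 1)/(k − 1) = 1·(60 − 1)/(2 − 1) = 1·59/1 = 59/1 = 59.
Step 2: b = vr/k = 60·59/2 = 3540/2 = 1770.
Check integrality: r = 59 ∈ Z ✓, b = 1770 ∈ Z ✓.
(These identities are necessary conditions: they determine r and b for any design with these parameters, but do not by themselves prove that one exists.)

r = 59, b = 1770.


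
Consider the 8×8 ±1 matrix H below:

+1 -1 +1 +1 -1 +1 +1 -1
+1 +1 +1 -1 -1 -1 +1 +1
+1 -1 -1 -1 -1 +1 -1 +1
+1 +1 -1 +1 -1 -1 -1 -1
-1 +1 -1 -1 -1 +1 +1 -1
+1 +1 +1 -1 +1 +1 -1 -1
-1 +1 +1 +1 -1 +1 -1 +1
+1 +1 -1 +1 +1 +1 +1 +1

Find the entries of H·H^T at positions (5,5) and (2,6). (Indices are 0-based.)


Row 2 of H: [1, -1, -1, -1, -1, 1, -1, 1].
Row 5 of H: [1, 1, 1, -1, 1, 1, -1, -1].
Row 6 of H: [-1, 1, 1, 1, -1, 1, -1, 1].
(H·H^T)[5][5] = Σ_j H[5][j]·H[5][j] = (1)² + (1)² + (1)² + (-1)² + (1)² + (1)² + (-1)² + (-1)² = 1 + 1 + 1 + 1 + 1 + 1 + 1 + 1 = 8.
(H·H^T)[2][6] = Σ_j H[2][j]·H[6][j] = (1)·(-1) + (-1)·(1) + (-1)·(1) + (-1)·(1) + (-1)·(-1) + (1)·(1) + (-1)·(-1) + (1)·(1) = -1 + -1 + -1 + -1 + 1 + 1 + 1 + 1 = 0.
So rows 2 and 6 are orthogonal; the diagonal entry equals n = 8.

(5,5) entry = 8; (2,6) entry = 0.


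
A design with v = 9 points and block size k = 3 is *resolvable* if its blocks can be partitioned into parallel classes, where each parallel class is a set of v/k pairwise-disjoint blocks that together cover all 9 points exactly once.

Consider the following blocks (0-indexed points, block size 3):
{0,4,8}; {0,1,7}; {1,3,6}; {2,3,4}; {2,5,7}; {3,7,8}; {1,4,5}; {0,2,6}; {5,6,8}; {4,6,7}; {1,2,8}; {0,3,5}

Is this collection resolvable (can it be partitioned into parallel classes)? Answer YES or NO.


v = 9, block size k = 3, number of blocks = 12.
For resolvability, blocks must partition into parallel classes of size v/k = 3.
Total blocks must therefore be a multiple of 3: 12 = 3·4 + 0 ⇒ divisible ✓.
Greedy packing gives 4 candidate class(es). Each should be a full parallel class (size 3, covers all 9 points).
  Class 1 (3 blocks): {0,4,8}; {1,3,6}; {2,5,7}. Points covered: [0, 1, 2, 3, 4, 5, 6, 7, 8].
  Class 2 (3 blocks): {0,1,7}; {2,3,4}; {5,6,8}. Points covered: [0, 1, 2, 3, 4, 5, 6, 7, 8].
  Class 3 (3 blocks): {3,7,8}; {1,4,5}; {0,2,6}. Points covered: [0, 1, 2, 3, 4, 5, 6, 7, 8].
  Class 4 (3 blocks): {4,6,7}; {1,2,8}; {0,3,5}. Points covered: [0, 1, 2, 3, 4, 5, 6, 7, 8].
All classes full (size 3)? YES. All classes cover every point? YES.
Resolvable? YES.

YES


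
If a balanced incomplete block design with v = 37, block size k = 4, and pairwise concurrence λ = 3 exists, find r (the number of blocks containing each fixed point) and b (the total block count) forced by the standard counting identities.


Any 2-(v, k, λ) BIBD satisfies two necessary conditions:
  (i)  Each point sits in r blocks, and counting incidences through any fixed point gives r(k − 1) = λ(v − 1), so r = λ(v − 1)/(k − 1).
  (ii) Total incidences bk = vr, so b = vr/k.
Step 1: r = λ(v − 1)/(k − 1) = 3·(37 − 1)/(4 − 1) = 3·36/3 = 108/3 = 36.
Step 2: b = vr/k = 37·36/4 = 1332/4 = 333.
Check integrality: r = 36 ∈ Z ✓, b = 333 ∈ Z ✓.
(These identities are necessary conditions: they determine r and b for any design with these parameters, but do not by themselves prove that one exists.)

r = 36, b = 333.


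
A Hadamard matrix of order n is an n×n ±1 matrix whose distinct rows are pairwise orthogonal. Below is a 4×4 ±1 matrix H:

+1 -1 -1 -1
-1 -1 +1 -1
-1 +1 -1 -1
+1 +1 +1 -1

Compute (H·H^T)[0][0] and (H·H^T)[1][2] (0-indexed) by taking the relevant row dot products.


Row 0 of H: [1, -1, -1, -1].
Row 1 of H: [-1, -1, 1, -1].
Row 2 of H: [-1, 1, -1, -1].
(H·H^T)[0][0] = Σ_j H[0][j]·H[0][j] = (1)² + (-1)² + (-1)² + (-1)² = 1 + 1 + 1 + 1 = 4.
(H·H^T)[1][2] = Σ_j H[1][j]·H[2][j] = (-1)·(-1) + (-1)·(1) + (1)·(-1) + (-1)·(-1) = 1 + -1 + -1 + 1 = 0.
So rows 1 and 2 are orthogonal; the diagonal entry equals n = 4.

(0,0) entry = 4; (1,2) entry = 0.


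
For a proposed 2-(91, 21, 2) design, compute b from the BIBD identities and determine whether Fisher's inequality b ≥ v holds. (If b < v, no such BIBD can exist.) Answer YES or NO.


r = λ(v − 1)/(k − 1) = 2·90/20 = 9.
b = vr/k = 91·9/21 = 39.
Fisher's inequality: b ≥ v ⇔ 39 ≥ 91? NO.

NO


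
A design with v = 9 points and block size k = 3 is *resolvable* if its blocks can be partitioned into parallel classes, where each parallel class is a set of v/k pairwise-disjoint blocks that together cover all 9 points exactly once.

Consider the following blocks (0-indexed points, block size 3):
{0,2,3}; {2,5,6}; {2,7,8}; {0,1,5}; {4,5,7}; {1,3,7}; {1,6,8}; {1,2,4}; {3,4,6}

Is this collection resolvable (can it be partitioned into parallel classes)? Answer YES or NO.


v = 9, block size k = 3, number of blocks = 9.
For resolvability, blocks must partition into parallel classes of size v/k = 3.
Total blocks must therefore be a multiple of 3: 9 = 3·3 + 0 ⇒ divisible ✓.
Consider block {2,5,6}. The only other block(s) in the collection disjoint from it are {1,3,7} — just 1 block(s). Any parallel class containing {2,5,6} would need 2 other blocks each disjoint from it, so no parallel class of size 3 can contain {2,5,6}.
Since every block must belong to some parallel class in a resolution, the collection cannot be partitioned into parallel classes.
Resolvable? NO.

NO


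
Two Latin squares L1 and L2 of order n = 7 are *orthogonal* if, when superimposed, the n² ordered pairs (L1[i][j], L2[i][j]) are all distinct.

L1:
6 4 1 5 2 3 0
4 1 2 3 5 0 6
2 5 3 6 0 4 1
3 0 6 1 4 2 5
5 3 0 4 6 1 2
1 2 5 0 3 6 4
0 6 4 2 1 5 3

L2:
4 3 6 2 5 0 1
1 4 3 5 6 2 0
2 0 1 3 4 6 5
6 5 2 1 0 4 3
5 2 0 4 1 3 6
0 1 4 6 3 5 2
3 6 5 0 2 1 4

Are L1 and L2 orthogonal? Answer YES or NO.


Form the n² = 49 superimposed pairs (L1[i][j], L2[i][j]), row by row (rows and columns indexed from 0):
row 0: (6,4) (4,3) (1,6) (5,2) (2,5) (3,0) (0,1)
row 1: (4,1) (1,4) (2,3) (3,5) (5,6) (0,2) (6,0)
row 2: (2,2) (5,0) (3,1) (6,3) (0,4) (4,6) (1,5)
row 3: (3,6) (0,5) (6,2) (1,1) (4,0) (2,4) (5,3)
row 4: (5,5) (3,2) (0,0) (4,4) (6,1) (1,3) (2,6)
row 5: (1,0) (2,1) (5,4) (0,6) (3,3) (6,5) (4,2)
row 6: (0,3) (6,6) (4,5) (2,0) (1,2) (5,1) (3,4)
Orthogonality requires all 49 pairs distinct.
Check by first coordinate: for each symbol s of L1, list the L2 entries in the n cells where L1 = s; they must all differ.
  L1 = 0: L2 entries (in reading order) 1, 2, 4, 5, 0, 6, 3 — all 7 distinct ✓
  L1 = 1: L2 entries (in reading order) 6, 4, 5, 1, 3, 0, 2 — all 7 distinct ✓
  L1 = 2: L2 entries (in reading order) 5, 3, 2, 4, 6, 1, 0 — all 7 distinct ✓
  L1 = 3: L2 entries (in reading order) 0, 5, 1, 6, 2, 3, 4 — all 7 distinct ✓
  L1 = 4: L2 entries (in reading order) 3, 1, 6, 0, 4, 2, 5 — all 7 distinct ✓
  L1 = 5: L2 entries (in reading order) 2, 6, 0, 3, 5, 4, 1 — all 7 distinct ✓
  L1 = 6: L2 entries (in reading order) 4, 0, 3, 2, 1, 5, 6 — all 7 distinct ✓
Every symbol of L1 meets every symbol of L2 exactly once, so all 49 pairs are distinct (49 of 49).
Conclusion: YES.

YES


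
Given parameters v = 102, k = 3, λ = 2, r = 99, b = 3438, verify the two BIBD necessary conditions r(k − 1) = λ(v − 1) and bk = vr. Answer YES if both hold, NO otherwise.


Condition (i): r(k − 1) = 99·2 = 198; λ(v − 1) = 2·101 = 202. Match? NO.
Condition (ii): bk = 3438·3 = 10314; vr = 102·99 = 10098. Match? NO.
Both conditions hold? NO.

NO


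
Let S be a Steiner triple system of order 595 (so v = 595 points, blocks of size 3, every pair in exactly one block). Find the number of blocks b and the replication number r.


An STS(v) is a 2-(v, 3, 1) BIBD: block size k = 3, λ = 1.
Replication: r(k − 1) = λ(v − 1) ⇒ r·2 = 595 − 1 = 594 ⇒ r = 297.
Block count: b = v(v − 1)/6 = 595·594/6 = 353430/6 = 58905.

r = 297, b = 58905.


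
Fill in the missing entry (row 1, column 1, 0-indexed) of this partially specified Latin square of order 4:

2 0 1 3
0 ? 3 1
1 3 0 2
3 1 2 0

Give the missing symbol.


Row 1 contains symbols [0, 1, 3] — missing [2].
Column 1 contains symbols [0, 1, 3] — missing [2].
The missing symbol must appear in both missing sets; intersection = [2].
Therefore the hidden value is 2.

Missing value = 2.


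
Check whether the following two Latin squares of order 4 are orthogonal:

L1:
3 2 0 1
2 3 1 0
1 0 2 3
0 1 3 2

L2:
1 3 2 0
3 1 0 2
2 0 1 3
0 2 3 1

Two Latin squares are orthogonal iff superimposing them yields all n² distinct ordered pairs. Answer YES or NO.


Form the n² = 16 superimposed pairs (L1[i][j], L2[i][j]), row by row (rows and columns indexed from 0):
row 0: (3,1) (2,3) (0,2) (1,0)
row 1: (2,3) (3,1) (1,0) (0,2)
row 2: (1,2) (0,0) (2,1) (3,3)
row 3: (0,0) (1,2) (3,3) (2,1)
Orthogonality requires all 16 pairs distinct.
But the pair (2,3) repeats: cell (0,1) has L1 = 2, L2 = 3, and cell (1,0) has L1 = 2, L2 = 3.
A repeated pair means some other pair never occurs (only 8 distinct pairs out of 16), so the squares are not orthogonal.
Conclusion: NO.

NO


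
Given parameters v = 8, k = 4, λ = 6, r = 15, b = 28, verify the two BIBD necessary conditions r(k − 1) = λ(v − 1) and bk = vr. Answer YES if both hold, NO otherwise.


Condition (i): r(k − 1) = 15·3 = 45; λ(v − 1) = 6·7 = 42. Match? NO.
Condition (ii): bk = 28·4 = 112; vr = 8·15 = 120. Match? NO.
Both conditions hold? NO.

NO


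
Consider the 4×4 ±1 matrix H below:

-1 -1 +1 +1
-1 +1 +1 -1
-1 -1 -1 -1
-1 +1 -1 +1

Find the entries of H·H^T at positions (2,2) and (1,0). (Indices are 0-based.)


Row 0 of H: [-1, -1, 1, 1].
Row 1 of H: [-1, 1, 1, -1].
Row 2 of H: [-1, -1, -1, -1].
(H·H^T)[2][2] = Σ_j H[2][j]·H[2][j] = (-1)² + (-1)² + (-1)² + (-1)² = 1 + 1 + 1 + 1 = 4.
(H·H^T)[1][0] = Σ_j H[1][j]·H[0][j] = (-1)·(-1) + (1)·(-1) + (1)·(1) + (-1)·(1) = 1 + -1 + 1 + -1 = 0.
So rows 1 and 0 are orthogonal; the diagonal entry equals n = 4.

(2,2) entry = 4; (1,0) entry = 0.


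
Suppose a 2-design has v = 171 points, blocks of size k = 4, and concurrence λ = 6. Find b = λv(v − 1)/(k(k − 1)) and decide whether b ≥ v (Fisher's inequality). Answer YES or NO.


b = λv(v − 1)/(k(k − 1)) = 6·171·170/(4·3) = 174420/12 = 14535.
Compare with v = 171: b ≥ v, so Fisher's inequality holds.

YES


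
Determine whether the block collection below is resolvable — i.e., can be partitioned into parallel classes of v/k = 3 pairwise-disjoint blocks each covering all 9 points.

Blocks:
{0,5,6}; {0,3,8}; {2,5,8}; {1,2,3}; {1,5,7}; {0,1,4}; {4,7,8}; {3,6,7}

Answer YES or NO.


v = 9, block size k = 3, number of blocks = 8.
For resolvability, blocks must partition into parallel classes of size v/k = 3.
Total blocks must therefore be a multiple of 3: 8 = 3·2 + 2 ⇒ not divisible ✗.
Resolvable? NO.

NO


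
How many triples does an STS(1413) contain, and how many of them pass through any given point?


An STS(v) is a 2-(v, 3, 1) BIBD: block size k = 3, λ = 1.
Replication: r(k − 1) = λ(v − 1) ⇒ r·2 = 1413 − 1 = 1412 ⇒ r = 706.
Block count: b = v(v − 1)/6 = 1413·1412/6 = 1995156/6 = 332526.

r = 706, b = 332526.


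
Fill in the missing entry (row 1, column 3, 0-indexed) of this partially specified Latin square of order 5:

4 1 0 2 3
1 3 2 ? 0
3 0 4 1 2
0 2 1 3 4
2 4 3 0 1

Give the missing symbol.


Row 1 contains symbols [0, 1, 2, 3] — missing [4].
Column 3 contains symbols [0, 1, 2, 3] — missing [4].
The missing symbol must appear in both missing sets; intersection = [4].
Therefore the hidden value is 4.

Missing value = 4.


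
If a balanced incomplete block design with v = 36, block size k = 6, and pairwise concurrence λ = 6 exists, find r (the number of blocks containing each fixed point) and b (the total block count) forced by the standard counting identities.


Any 2-(v, k, λ) BIBD satisfies two necessary conditions:
  (i)  Each point sits in r blocks, and counting incidences through any fixed point gives r(k − 1) = λ(v − 1), so r = λ(v − 1)/(k − 1).
  (ii) Total incidences bk = vr, so b = vr/k.
Step 1: r = λ(v − 1)/(k − 1) = 6·(36 − 1)/(6 − 1) = 6·35/5 = 210/5 = 42.
Step 2: b = vr/k = 36·42/6 = 1512/6 = 252.
Check integrality: r = 42 ∈ Z ✓, b = 252 ∈ Z ✓.
(These identities are necessary conditions: they determine r and b for any design with these parameters, but do not by themselves prove that one exists.)

r = 42, b = 252.


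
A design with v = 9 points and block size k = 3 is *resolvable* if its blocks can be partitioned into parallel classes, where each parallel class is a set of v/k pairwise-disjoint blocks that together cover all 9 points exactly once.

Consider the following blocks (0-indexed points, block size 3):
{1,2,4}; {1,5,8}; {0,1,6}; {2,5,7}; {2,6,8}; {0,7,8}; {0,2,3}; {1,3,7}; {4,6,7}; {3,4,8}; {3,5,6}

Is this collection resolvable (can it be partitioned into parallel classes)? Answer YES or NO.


v = 9, block size k = 3, number of blocks = 11.
For resolvability, blocks must partition into parallel classes of size v/k = 3.
Total blocks must therefore be a multiple of 3: 11 = 3·3 + 2 ⇒ not divisible ✗.
Resolvable? NO.

NO


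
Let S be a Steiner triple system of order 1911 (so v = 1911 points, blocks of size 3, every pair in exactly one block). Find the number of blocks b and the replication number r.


An STS(v) is a 2-(v, 3, 1) BIBD: block size k = 3, λ = 1.
Replication: r(k − 1) = λ(v − 1) ⇒ r·2 = 1911 − 1 = 1910 ⇒ r = 955.
Block count: b = v(v − 1)/6 = 1911·1910/6 = 3650010/6 = 608335.

r = 955, b = 608335.


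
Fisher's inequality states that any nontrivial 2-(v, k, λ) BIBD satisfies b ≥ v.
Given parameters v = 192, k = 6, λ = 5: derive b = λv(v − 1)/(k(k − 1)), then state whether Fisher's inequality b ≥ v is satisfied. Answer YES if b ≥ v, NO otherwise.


b = λv(v − 1)/(k(k − 1)) = 5·192·191/(6·5) = 183360/30 = 6112.
Compare with v = 192: b ≥ v, so Fisher's inequality holds.

YES


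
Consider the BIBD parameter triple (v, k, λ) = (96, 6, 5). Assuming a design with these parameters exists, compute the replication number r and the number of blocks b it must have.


Any 2-(v, k, λ) BIBD satisfies two necessary conditions:
  (i)  Each point sits in r blocks, and counting incidences through any fixed point gives r(k − 1) = λ(v − 1), so r = λ(v − 1)/(k − 1).
  (ii) Total incidences bk = vr, so b = vr/k.
Step 1: r = λ(v − 1)/(k − 1) = 5·(96 − 1)/(6 − 1) = 5·95/5 = 475/5 = 95.
Step 2: b = vr/k = 96·95/6 = 9120/6 = 1520.
Check integrality: r = 95 ∈ Z ✓, b = 1520 ∈ Z ✓.
(These identities are necessary conditions: they determine r and b for any design with these parameters, but do not by themselves prove that one exists.)

r = 95, b = 1520.


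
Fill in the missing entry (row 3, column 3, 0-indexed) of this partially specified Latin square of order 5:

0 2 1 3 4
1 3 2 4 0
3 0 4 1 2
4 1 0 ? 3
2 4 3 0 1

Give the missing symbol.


Row 3 contains symbols [0, 1, 3, 4] — missing [2].
Column 3 contains symbols [0, 1, 3, 4] — missing [2].
The missing symbol must appear in both missing sets; intersection = [2].
Therefore the hidden value is 2.

Missing value = 2.


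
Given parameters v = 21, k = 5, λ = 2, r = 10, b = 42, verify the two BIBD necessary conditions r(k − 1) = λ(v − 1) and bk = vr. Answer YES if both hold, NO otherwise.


Condition (i): r(k − 1) = 10·4 = 40; λ(v − 1) = 2·20 = 40. Match? YES.
Condition (ii): bk = 42·5 = 210; vr = 21·10 = 210. Match? YES.
Both conditions hold? YES.

YES


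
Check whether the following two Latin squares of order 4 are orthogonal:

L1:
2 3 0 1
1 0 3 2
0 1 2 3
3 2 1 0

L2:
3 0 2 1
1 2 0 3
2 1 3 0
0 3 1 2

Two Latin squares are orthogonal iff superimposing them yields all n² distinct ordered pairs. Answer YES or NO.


Form the n² = 16 superimposed pairs (L1[i][j], L2[i][j]), row by row (rows and columns indexed from 0):
row 0: (2,3) (3,0) (0,2) (1,1)
row 1: (1,1) (0,2) (3,0) (2,3)
row 2: (0,2) (1,1) (2,3) (3,0)
row 3: (3,0) (2,3) (1,1) (0,2)
Orthogonality requires all 16 pairs distinct.
But the pair (1,1) repeats: cell (0,3) has L1 = 1, L2 = 1, and cell (1,0) has L1 = 1, L2 = 1.
A repeated pair means some other pair never occurs (only 4 distinct pairs out of 16), so the squares are not orthogonal.
Conclusion: NO.

NO


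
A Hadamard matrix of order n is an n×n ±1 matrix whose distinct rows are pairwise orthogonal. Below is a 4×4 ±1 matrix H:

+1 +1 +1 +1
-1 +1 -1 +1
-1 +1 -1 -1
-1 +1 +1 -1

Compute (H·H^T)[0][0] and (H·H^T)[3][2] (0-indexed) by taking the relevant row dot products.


Row 0 of H: [1, 1, 1, 1].
Row 2 of H: [-1, 1, -1, -1].
Row 3 of H: [-1, 1, 1, -1].
(H·H^T)[0][0] = Σ_j H[0][j]·H[0][j] = (1)² + (1)² + (1)² + (1)² = 1 + 1 + 1 + 1 = 4.
(H·H^T)[3][2] = Σ_j H[3][j]·H[2][j] = (-1)·(-1) + (1)·(1) + (1)·(-1) + (-1)·(-1) = 1 + 1 + -1 + 1 = 2.
Rows 3 and 2 are not orthogonal (dot product = 2 ≠ 0), so H is not a Hadamard matrix.

(0,0) entry = 4; (3,2) entry = 2.


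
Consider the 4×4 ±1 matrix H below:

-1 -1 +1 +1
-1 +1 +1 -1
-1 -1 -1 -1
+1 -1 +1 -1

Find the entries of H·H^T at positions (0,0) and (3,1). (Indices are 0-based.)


Row 0 of H: [-1, -1, 1, 1].
Row 1 of H: [-1, 1, 1, -1].
Row 3 of H: [1, -1, 1, -1].
(H·H^T)[0][0] = Σ_j H[0][j]·H[0][j] = (-1)² + (-1)² + (1)² + (1)² = 1 + 1 + 1 + 1 = 4.
(H·H^T)[3][1] = Σ_j H[3][j]·H[1][j] = (1)·(-1) + (-1)·(1) + (1)·(1) + (-1)·(-1) = -1 + -1 + 1 + 1 = 0.
So rows 3 and 1 are orthogonal; the diagonal entry equals n = 4.

(0,0) entry = 4; (3,1) entry = 0.


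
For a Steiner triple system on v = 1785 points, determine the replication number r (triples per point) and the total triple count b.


An STS(v) is a 2-(v, 3, 1) BIBD: block size k = 3, λ = 1.
Replication: r(k − 1) = λ(v − 1) ⇒ r·2 = 1785 − 1 = 1784 ⇒ r = 892.
Block count: b = v(v − 1)/6 = 1785·1784/6 = 3184440/6 = 530740.
(Check via bk = vr: 530740·3 = 1592220 = 1785·892 = 1592220 ✓.)

r = 892, b = 530740.


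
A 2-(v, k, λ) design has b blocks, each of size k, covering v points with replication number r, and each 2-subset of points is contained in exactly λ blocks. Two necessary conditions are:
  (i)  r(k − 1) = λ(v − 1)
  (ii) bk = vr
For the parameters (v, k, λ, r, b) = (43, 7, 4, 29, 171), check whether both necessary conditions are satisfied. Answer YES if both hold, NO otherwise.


Condition (i): r(k − 1) = 29·6 = 174; λ(v − 1) = 4·42 = 168. Match? NO.
Condition (ii): bk = 171·7 = 1197; vr = 43·29 = 1247. Match? NO.
Both conditions hold? NO.

NO


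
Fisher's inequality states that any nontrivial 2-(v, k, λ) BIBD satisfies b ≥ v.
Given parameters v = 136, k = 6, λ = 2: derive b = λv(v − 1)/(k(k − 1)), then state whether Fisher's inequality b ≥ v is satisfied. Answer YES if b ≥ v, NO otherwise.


b = λv(v − 1)/(k(k − 1)) = 2·136·135/(6·5) = 36720/30 = 1224.
Compare with v = 136: b ≥ v, so Fisher's inequality holds.

YES


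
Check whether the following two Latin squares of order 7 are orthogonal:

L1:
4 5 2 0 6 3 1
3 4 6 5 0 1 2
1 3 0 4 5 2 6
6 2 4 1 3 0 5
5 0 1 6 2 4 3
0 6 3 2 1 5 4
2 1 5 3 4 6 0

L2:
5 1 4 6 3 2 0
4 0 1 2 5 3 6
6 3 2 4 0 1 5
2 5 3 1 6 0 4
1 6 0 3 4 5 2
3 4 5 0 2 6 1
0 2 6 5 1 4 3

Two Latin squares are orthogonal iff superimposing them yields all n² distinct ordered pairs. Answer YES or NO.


Form the n² = 49 superimposed pairs (L1[i][j], L2[i][j]), row by row (rows and columns indexed from 0):
row 0: (4,5) (5,1) (2,4) (0,6) (6,3) (3,2) (1,0)
row 1: (3,4) (4,0) (6,1) (5,2) (0,5) (1,3) (2,6)
row 2: (1,6) (3,3) (0,2) (4,4) (5,0) (2,1) (6,5)
row 3: (6,2) (2,5) (4,3) (1,1) (3,6) (0,0) (5,4)
row 4: (5,1) (0,6) (1,0) (6,3) (2,4) (4,5) (3,2)
row 5: (0,3) (6,4) (3,5) (2,0) (1,2) (5,6) (4,1)
row 6: (2,0) (1,2) (5,6) (3,5) (4,1) (6,4) (0,3)
Orthogonality requires all 49 pairs distinct.
But the pair (5,1) repeats: cell (0,1) has L1 = 5, L2 = 1, and cell (4,0) has L1 = 5, L2 = 1.
A repeated pair means some other pair never occurs (only 35 distinct pairs out of 49), so the squares are not orthogonal.
Conclusion: NO.

NO


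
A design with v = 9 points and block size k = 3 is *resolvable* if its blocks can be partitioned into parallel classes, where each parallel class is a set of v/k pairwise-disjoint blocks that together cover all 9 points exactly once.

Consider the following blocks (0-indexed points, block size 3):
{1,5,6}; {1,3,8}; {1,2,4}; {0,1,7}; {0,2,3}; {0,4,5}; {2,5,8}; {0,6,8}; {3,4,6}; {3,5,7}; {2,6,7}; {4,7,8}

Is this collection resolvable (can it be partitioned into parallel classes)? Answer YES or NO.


v = 9, block size k = 3, number of blocks = 12.
For resolvability, blocks must partition into parallel classes of size v/k = 3.
Total blocks must therefore be a multiple of 3: 12 = 3·4 + 0 ⇒ divisible ✓.
Greedy packing gives 4 candidate class(es). Each should be a full parallel class (size 3, covers all 9 points).
  Class 1 (3 blocks): {1,5,6}; {0,2,3}; {4,7,8}. Points covered: [0, 1, 2, 3, 4, 5, 6, 7, 8].
  Class 2 (3 blocks): {1,3,8}; {0,4,5}; {2,6,7}. Points covered: [0, 1, 2, 3, 4, 5, 6, 7, 8].
  Class 3 (3 blocks): {1,2,4}; {0,6,8}; {3,5,7}. Points covered: [0, 1, 2, 3, 4, 5, 6, 7, 8].
  Class 4 (3 blocks): {0,1,7}; {2,5,8}; {3,4,6}. Points covered: [0, 1, 2, 3, 4, 5, 6, 7, 8].
All classes full (size 3)? YES. All classes cover every point? YES.
Resolvable? YES.

YES


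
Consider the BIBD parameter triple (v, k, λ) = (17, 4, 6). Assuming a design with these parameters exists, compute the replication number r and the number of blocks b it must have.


Any 2-(v, k, λ) BIBD satisfies two necessary conditions:
  (i)  Each point sits in r blocks, and counting incidences through any fixed point gives r(k − 1) = λ(v − 1), so r = λ(v − 1)/(k − 1).
  (ii) Total incidences bk = vr, so b = vr/k.
Step 1: r = λ(v − 1)/(k − 1) = 6·(17 − 1)/(4 − 1) = 6·16/3 = 96/3 = 32.
Step 2: b = vr/k = 17·32/4 = 544/4 = 136.
Check integrality: r = 32 ∈ Z ✓, b = 136 ∈ Z ✓.
(These identities are necessary conditions: they determine r and b for any design with these parameters, but do not by themselves prove that one exists.)

r = 32, b = 136.


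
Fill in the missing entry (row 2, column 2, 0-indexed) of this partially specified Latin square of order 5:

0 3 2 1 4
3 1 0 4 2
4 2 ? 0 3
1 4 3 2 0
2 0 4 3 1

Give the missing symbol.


Row 2 contains symbols [0, 2, 3, 4] — missing [1].
Column 2 contains symbols [0, 2, 3, 4] — missing [1].
The missing symbol must appear in both missing sets; intersection = [1].
Therefore the hidden value is 1.

Missing value = 1.


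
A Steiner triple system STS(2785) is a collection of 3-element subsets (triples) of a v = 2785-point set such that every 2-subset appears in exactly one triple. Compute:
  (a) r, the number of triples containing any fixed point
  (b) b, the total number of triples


An STS(v) is a 2-(v, 3, 1) BIBD: block size k = 3, λ = 1.
Replication: r(k − 1) = λ(v − 1) ⇒ r·2 = 2785 − 1 = 2784 ⇒ r = 1392.
Block count: b = v(v − 1)/6 = 2785·2784/6 = 7753440/6 = 1292240.
(Check via bk = vr: 1292240·3 = 3876720 = 2785·1392 = 3876720 ✓.)

r = 1392, b = 1292240.


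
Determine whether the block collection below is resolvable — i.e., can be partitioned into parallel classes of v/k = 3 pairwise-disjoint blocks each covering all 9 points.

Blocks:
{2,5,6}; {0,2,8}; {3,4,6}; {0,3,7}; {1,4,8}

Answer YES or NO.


v = 9, block size k = 3, number of blocks = 5.
For resolvability, blocks must partition into parallel classes of size v/k = 3.
Total blocks must therefore be a multiple of 3: 5 = 3·1 + 2 ⇒ not divisible ✗.
Resolvable? NO.

NO


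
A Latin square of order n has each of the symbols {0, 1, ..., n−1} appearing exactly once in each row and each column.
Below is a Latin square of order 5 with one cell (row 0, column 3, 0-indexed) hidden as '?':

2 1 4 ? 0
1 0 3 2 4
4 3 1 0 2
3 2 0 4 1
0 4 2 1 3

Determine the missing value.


Row 0 contains symbols [0, 1, 2, 4] — missing [3].
Column 3 contains symbols [0, 1, 2, 4] — missing [3].
The missing symbol must appear in both missing sets; intersection = [3].
Therefore the hidden value is 3.

Missing value = 3.


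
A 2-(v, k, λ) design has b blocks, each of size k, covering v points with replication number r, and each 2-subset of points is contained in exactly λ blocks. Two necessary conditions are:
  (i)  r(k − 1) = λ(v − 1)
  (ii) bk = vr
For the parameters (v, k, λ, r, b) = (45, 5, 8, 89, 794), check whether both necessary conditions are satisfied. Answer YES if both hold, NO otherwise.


Condition (i): r(k − 1) = 89·4 = 356; λ(v − 1) = 8·44 = 352. Match? NO.
Condition (ii): bk = 794·5 = 3970; vr = 45·89 = 4005. Match? NO.
Both conditions hold? NO.

NO


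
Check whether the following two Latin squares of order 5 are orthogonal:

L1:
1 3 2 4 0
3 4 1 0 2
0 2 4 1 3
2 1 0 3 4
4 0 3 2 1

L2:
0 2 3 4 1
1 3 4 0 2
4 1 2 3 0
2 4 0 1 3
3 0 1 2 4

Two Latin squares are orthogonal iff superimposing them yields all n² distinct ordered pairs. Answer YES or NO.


Form the n² = 25 superimposed pairs (L1[i][j], L2[i][j]), row by row (rows and columns indexed from 0):
row 0: (1,0) (3,2) (2,3) (4,4) (0,1)
row 1: (3,1) (4,3) (1,4) (0,0) (2,2)
row 2: (0,4) (2,1) (4,2) (1,3) (3,0)
row 3: (2,2) (1,4) (0,0) (3,1) (4,3)
row 4: (4,3) (0,0) (3,1) (2,2) (1,4)
Orthogonality requires all 25 pairs distinct.
But the pair (2,2) repeats: cell (1,4) has L1 = 2, L2 = 2, and cell (3,0) has L1 = 2, L2 = 2.
A repeated pair means some other pair never occurs (only 15 distinct pairs out of 25), so the squares are not orthogonal.
Conclusion: NO.

NO


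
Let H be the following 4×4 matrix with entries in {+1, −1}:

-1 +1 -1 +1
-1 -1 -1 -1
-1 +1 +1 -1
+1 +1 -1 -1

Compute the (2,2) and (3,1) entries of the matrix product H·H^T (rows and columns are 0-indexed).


Row 1 of H: [-1, -1, -1, -1].
Row 2 of H: [-1, 1, 1, -1].
Row 3 of H: [1, 1, -1, -1].
(H·H^T)[2][2] = Σ_j H[2][j]·H[2][j] = (-1)² + (1)² + (1)² + (-1)² = 1 + 1 + 1 + 1 = 4.
(H·H^T)[3][1] = Σ_j H[3][j]·H[1][j] = (1)·(-1) + (1)·(-1) + (-1)·(-1) + (-1)·(-1) = -1 + -1 + 1 + 1 = 0.
So rows 3 and 1 are orthogonal; the diagonal entry equals n = 4.

(2,2) entry = 4; (3,1) entry = 0.


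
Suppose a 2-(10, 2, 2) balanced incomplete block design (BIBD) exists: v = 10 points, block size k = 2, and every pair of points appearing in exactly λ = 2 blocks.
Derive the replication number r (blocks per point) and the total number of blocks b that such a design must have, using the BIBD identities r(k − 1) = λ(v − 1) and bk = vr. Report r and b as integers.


Any 2-(v, k, λ) BIBD satisfies two necessary conditions:
  (i)  Each point sits in r blocks, and counting incidences through any fixed point gives r(k − 1) = λ(v − 1), so r = λ(v − 1)/(k − 1).
  (ii) Total incidences bk = vr, so b = vr/k.
Step 1: r = λ(v − 1)/(k − 1) = 2·(10 − 1)/(2 − 1) = 2·9/1 = 18/1 = 18.
Step 2: b = vr/k = 10·18/2 = 180/2 = 90.
Check integrality: r = 18 ∈ Z ✓, b = 90 ∈ Z ✓.
(These identities are necessary conditions: they determine r and b for any design with these parameters, but do not by themselves prove that one exists.)

r = 18, b = 90.


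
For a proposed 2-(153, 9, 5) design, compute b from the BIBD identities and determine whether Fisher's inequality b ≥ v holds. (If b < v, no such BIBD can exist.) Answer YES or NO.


b = λv(v − 1)/(k(k − 1)) = 5·153·152/(9·8) = 116280/72 = 1615.
Compare with v = 153: b ≥ v, so Fisher's inequality holds.

YES


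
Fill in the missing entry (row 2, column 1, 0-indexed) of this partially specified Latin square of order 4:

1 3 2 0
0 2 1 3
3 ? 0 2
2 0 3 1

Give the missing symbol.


Row 2 contains symbols [0, 2, 3] — missing [1].
Column 1 contains symbols [0, 2, 3] — missing [1].
The missing symbol must appear in both missing sets; intersection = [1].
Therefore the hidden value is 1.

Missing value = 1.


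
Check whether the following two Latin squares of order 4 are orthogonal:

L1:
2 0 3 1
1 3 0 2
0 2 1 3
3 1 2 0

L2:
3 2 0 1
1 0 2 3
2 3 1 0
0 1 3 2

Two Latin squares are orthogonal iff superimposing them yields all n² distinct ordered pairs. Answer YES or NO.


Form the n² = 16 superimposed pairs (L1[i][j], L2[i][j]), row by row (rows and columns indexed from 0):
row 0: (2,3) (0,2) (3,0) (1,1)
row 1: (1,1) (3,0) (0,2) (2,3)
row 2: (0,2) (2,3) (1,1) (3,0)
row 3: (3,0) (1,1) (2,3) (0,2)
Orthogonality requires all 16 pairs distinct.
But the pair (1,1) repeats: cell (0,3) has L1 = 1, L2 = 1, and cell (1,0) has L1 = 1, L2 = 1.
A repeated pair means some other pair never occurs (only 4 distinct pairs out of 16), so the squares are not orthogonal.
Conclusion: NO.

NO


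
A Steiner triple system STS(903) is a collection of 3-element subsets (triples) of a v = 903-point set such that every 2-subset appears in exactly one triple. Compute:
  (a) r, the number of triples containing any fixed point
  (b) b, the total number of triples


An STS(v) is a 2-(v, 3, 1) BIBD: block size k = 3, λ = 1.
Replication: r(k − 1) = λ(v − 1) ⇒ r·2 = 903 − 1 = 902 ⇒ r = 451.
Block count: bk = vr ⇒ b·3 = 903·451 = 407253 ⇒ b = 135751.
(Check via b = v(v − 1)/6 = 903·902/6 = 814506/6 = 135751.)

r = 451, b = 135751.


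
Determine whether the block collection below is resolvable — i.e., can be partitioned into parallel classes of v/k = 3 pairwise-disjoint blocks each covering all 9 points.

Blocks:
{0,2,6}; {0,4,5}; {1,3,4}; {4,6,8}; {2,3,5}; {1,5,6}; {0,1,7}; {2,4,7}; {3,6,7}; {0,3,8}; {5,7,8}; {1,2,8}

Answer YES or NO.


v = 9, block size k = 3, number of blocks = 12.
For resolvability, blocks must partition into parallel classes of size v/k = 3.
Total blocks must therefore be a multiple of 3: 12 = 3·4 + 0 ⇒ divisible ✓.
Greedy packing gives 4 candidate class(es). Each should be a full parallel class (size 3, covers all 9 points).
  Class 1 (3 blocks): {0,2,6}; {1,3,4}; {5,7,8}. Points covered: [0, 1, 2, 3, 4, 5, 6, 7, 8].
  Class 2 (3 blocks): {0,4,5}; {3,6,7}; {1,2,8}. Points covered: [0, 1, 2, 3, 4, 5, 6, 7, 8].
  Class 3 (3 blocks): {4,6,8}; {2,3,5}; {0,1,7}. Points covered: [0, 1, 2, 3, 4, 5, 6, 7, 8].
  Class 4 (3 blocks): {1,5,6}; {2,4,7}; {0,3,8}. Points covered: [0, 1, 2, 3, 4, 5, 6, 7, 8].
All classes full (size 3)? YES. All classes cover every point? YES.
Resolvable? YES.

YES


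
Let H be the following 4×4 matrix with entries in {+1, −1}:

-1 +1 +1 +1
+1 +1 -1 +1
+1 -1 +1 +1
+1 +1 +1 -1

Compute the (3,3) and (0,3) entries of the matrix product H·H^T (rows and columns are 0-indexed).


Row 0 of H: [-1, 1, 1, 1].
Row 3 of H: [1, 1, 1, -1].
(H·H^T)[3][3] = Σ_j H[3][j]·H[3][j] = (1)² + (1)² + (1)² + (-1)² = 1 + 1 + 1 + 1 = 4.
(H·H^T)[0][3] = Σ_j H[0][j]·H[3][j] = (-1)·(1) + (1)·(1) + (1)·(1) + (1)·(-1) = -1 + 1 + 1 + -1 = 0.
So rows 0 and 3 are orthogonal; the diagonal entry equals n = 4.

(3,3) entry = 4; (0,3) entry = 0.
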